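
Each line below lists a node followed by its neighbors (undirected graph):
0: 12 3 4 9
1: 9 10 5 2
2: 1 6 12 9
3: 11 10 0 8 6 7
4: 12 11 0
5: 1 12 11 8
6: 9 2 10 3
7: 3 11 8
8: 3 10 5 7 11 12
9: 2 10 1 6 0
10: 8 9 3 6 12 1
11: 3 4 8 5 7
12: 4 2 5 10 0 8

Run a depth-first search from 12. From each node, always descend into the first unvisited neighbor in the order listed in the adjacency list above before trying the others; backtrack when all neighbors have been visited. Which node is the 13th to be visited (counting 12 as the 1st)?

7

Visit 12
12 → 4
4 → 11
11 → 3
3 → 10
10 → 8
8 → 5
5 → 1
1 → 9
9 → 2
2 → 6
9 → 0
8 → 7

Visit order: 12, 4, 11, 3, 10, 8, 5, 1, 9, 2, 6, 0, 7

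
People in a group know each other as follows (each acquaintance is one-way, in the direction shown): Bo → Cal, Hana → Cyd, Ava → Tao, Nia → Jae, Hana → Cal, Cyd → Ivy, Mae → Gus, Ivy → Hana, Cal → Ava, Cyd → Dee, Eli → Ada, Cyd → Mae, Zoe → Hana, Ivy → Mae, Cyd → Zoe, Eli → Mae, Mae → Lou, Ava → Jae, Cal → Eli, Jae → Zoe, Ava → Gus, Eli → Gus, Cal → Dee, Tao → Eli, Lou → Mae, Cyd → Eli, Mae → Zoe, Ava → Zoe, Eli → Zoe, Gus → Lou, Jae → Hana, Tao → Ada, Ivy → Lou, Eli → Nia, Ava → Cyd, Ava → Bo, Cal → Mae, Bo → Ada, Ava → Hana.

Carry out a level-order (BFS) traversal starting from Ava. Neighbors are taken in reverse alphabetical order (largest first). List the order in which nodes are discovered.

Ava, Zoe, Tao, Jae, Hana, Gus, Cyd, Bo, Eli, Ada, Cal, Lou, Mae, Ivy, Dee, Nia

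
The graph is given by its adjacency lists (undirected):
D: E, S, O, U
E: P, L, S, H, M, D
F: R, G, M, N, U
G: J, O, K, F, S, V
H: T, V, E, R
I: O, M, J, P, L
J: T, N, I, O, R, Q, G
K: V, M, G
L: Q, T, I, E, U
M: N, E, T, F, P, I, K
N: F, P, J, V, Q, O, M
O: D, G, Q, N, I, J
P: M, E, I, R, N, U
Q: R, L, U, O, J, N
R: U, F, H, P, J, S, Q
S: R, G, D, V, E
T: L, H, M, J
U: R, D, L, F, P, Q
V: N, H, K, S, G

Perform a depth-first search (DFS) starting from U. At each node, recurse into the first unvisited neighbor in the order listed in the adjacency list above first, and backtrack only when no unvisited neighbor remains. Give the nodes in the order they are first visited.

Visit U
U → R
R → F
F → G
G → J
J → T
T → L
L → Q
Q → O
O → D
D → E
E → P
P → M
M → N
N → V
V → H
V → K
V → S
M → I

U → R → F → G → J → T → L → Q → O → D → E → P → M → N → V → H → K → S → I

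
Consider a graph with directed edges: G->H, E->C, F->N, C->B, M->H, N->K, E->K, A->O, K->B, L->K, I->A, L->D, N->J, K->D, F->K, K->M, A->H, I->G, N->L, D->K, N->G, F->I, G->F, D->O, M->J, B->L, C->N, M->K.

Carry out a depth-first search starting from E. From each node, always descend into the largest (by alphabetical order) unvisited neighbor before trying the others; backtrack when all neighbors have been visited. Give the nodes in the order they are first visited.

Visit E
E → K
K → M
M → J
M → H
K → D
D → O
K → B
B → L
E → C
C → N
N → G
G → F
F → I
I → A

E → K → M → J → H → D → O → B → L → C → N → G → F → I → A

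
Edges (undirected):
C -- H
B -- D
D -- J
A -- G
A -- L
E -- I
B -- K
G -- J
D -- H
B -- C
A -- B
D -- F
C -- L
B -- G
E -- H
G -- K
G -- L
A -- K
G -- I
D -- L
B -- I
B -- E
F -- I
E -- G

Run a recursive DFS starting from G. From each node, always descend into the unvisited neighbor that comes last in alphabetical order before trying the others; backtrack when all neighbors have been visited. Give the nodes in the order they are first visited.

Visit G
G → L
L → D
D → J
D → H
H → E
E → I
I → F
I → B
B → K
K → A
B → C

G → L → D → J → H → E → I → F → B → K → A → C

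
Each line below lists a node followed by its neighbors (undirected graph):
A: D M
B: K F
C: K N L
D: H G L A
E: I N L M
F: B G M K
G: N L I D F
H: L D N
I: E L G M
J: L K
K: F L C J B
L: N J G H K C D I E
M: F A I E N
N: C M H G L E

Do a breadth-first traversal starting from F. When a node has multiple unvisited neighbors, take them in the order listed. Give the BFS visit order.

Visit F; enqueue B, G, M, K → queue [B, G, M, K]
Visit B → queue [G, M, K]
Visit G; enqueue N, L, I, D → queue [M, K, N, L, I, D]
Visit M; enqueue A, E → queue [K, N, L, I, D, A, E]
Visit K; enqueue C, J → queue [N, L, I, D, A, E, C, J]
Visit N; enqueue H → queue [L, I, D, A, E, C, J, H]
Visit L → queue [I, D, A, E, C, J, H]
Visit I → queue [D, A, E, C, J, H]
Visit D → queue [A, E, C, J, H]
Visit A → queue [E, C, J, H]
Visit E → queue [C, J, H]
Visit C → queue [J, H]
Visit J → queue [H]
Visit H → queue []

F -> B -> G -> M -> K -> N -> L -> I -> D -> A -> E -> C -> J -> H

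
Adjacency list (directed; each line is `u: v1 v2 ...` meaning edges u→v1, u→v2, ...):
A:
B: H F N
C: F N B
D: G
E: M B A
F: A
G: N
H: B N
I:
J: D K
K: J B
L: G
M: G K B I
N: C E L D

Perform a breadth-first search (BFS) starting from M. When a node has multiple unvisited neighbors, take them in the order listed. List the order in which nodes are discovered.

M, G, K, B, I, N, J, H, F, C, E, L, D, A

Visit M; enqueue G, K, B, I → queue [G, K, B, I]
Visit G; enqueue N → queue [K, B, I, N]
Visit K; enqueue J → queue [B, I, N, J]
Visit B; enqueue H, F → queue [I, N, J, H, F]
Visit I → queue [N, J, H, F]
Visit N; enqueue C, E, L, D → queue [J, H, F, C, E, L, D]
Visit J → queue [H, F, C, E, L, D]
Visit H → queue [F, C, E, L, D]
Visit F; enqueue A → queue [C, E, L, D, A]
Visit C → queue [E, L, D, A]
Visit E → queue [L, D, A]
Visit L → queue [D, A]
Visit D → queue [A]
Visit A → queue []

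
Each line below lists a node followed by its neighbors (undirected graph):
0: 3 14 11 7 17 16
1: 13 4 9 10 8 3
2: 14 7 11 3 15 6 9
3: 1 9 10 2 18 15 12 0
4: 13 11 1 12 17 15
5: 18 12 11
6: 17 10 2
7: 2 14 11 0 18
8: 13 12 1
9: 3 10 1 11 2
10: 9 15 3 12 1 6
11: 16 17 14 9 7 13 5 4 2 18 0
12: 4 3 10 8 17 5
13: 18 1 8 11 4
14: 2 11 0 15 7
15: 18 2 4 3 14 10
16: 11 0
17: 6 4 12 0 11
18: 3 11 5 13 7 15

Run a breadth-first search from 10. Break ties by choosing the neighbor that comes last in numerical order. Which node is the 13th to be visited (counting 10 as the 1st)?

8

Visit 10; enqueue 15, 12, 9, 6, 3, 1 → queue [15, 12, 9, 6, 3, 1]
Visit 15; enqueue 18, 14, 4, 2 → queue [12, 9, 6, 3, 1, 18, 14, 4, 2]
Visit 12; enqueue 17, 8, 5 → queue [9, 6, 3, 1, 18, 14, 4, 2, 17, 8, 5]
Visit 9; enqueue 11 → queue [6, 3, 1, 18, 14, 4, 2, 17, 8, 5, 11]
Visit 6 → queue [3, 1, 18, 14, 4, 2, 17, 8, 5, 11]
Visit 3; enqueue 0 → queue [1, 18, 14, 4, 2, 17, 8, 5, 11, 0]
Visit 1; enqueue 13 → queue [18, 14, 4, 2, 17, 8, 5, 11, 0, 13]
Visit 18; enqueue 7 → queue [14, 4, 2, 17, 8, 5, 11, 0, 13, 7]
Visit 14 → queue [4, 2, 17, 8, 5, 11, 0, 13, 7]
Visit 4 → queue [2, 17, 8, 5, 11, 0, 13, 7]
Visit 2 → queue [17, 8, 5, 11, 0, 13, 7]
Visit 17 → queue [8, 5, 11, 0, 13, 7]
Visit 8 → queue [5, 11, 0, 13, 7]
Visit 5 → queue [11, 0, 13, 7]
Visit 11; enqueue 16 → queue [0, 13, 7, 16]
Visit 0 → queue [13, 7, 16]
Visit 13 → queue [7, 16]
Visit 7 → queue [16]
Visit 16 → queue []

Visit order: 10, 15, 12, 9, 6, 3, 1, 18, 14, 4, 2, 17, 8, 5, 11, 0, 13, 7, 16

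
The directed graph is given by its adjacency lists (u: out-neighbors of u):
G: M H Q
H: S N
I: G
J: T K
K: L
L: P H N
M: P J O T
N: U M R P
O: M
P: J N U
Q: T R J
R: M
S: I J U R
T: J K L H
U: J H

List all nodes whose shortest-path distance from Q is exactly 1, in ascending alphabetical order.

Level 0: Q
Level 1: J, R, T
Level 2: H, K, L, M
Level 3: N, O, P, S
Level 4: I, U
Level 5: G

J, R, T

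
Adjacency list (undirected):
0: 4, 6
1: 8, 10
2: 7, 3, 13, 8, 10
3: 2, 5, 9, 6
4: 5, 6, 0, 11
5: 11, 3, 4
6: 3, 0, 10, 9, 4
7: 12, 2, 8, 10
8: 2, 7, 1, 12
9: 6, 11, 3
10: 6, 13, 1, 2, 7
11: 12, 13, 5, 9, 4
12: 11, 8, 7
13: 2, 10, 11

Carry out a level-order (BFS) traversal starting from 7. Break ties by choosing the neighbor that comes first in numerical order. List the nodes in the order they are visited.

7 2 8 10 12 3 13 1 6 11 5 9 0 4

Visit 7; enqueue 2, 8, 10, 12 → queue [2, 8, 10, 12]
Visit 2; enqueue 3, 13 → queue [8, 10, 12, 3, 13]
Visit 8; enqueue 1 → queue [10, 12, 3, 13, 1]
Visit 10; enqueue 6 → queue [12, 3, 13, 1, 6]
Visit 12; enqueue 11 → queue [3, 13, 1, 6, 11]
Visit 3; enqueue 5, 9 → queue [13, 1, 6, 11, 5, 9]
Visit 13 → queue [1, 6, 11, 5, 9]
Visit 1 → queue [6, 11, 5, 9]
Visit 6; enqueue 0, 4 → queue [11, 5, 9, 0, 4]
Visit 11 → queue [5, 9, 0, 4]
Visit 5 → queue [9, 0, 4]
Visit 9 → queue [0, 4]
Visit 0 → queue [4]
Visit 4 → queue []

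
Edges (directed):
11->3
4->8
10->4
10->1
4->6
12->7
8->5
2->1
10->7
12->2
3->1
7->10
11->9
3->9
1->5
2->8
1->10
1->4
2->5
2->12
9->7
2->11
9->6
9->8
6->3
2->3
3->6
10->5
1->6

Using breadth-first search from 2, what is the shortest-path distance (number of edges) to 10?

2

Level 0: 2
Level 1: 1, 3, 5, 8, 11, 12
Level 2: 4, 6, 7, 9, 10
10 first appears at level 2.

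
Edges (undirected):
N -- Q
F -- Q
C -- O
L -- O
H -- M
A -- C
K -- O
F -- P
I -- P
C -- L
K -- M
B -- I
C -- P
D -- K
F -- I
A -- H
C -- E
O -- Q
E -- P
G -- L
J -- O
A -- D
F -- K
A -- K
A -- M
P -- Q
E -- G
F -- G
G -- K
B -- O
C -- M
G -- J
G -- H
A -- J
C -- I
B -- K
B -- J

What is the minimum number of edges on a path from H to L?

2

Level 0: H
Level 1: A, G, M
Level 2: C, D, E, F, J, K, L
Level 3: B, I, O, P, Q
Level 4: N
L first appears at level 2.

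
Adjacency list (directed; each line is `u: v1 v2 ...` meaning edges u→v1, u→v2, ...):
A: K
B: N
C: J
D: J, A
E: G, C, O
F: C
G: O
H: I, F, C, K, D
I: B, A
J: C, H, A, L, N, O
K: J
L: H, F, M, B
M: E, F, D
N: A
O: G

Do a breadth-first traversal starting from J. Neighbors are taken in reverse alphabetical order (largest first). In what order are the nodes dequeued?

J, O, N, L, H, C, A, G, M, F, B, K, I, D, E

Visit J; enqueue O, N, L, H, C, A → queue [O, N, L, H, C, A]
Visit O; enqueue G → queue [N, L, H, C, A, G]
Visit N → queue [L, H, C, A, G]
Visit L; enqueue M, F, B → queue [H, C, A, G, M, F, B]
Visit H; enqueue K, I, D → queue [C, A, G, M, F, B, K, I, D]
Visit C → queue [A, G, M, F, B, K, I, D]
Visit A → queue [G, M, F, B, K, I, D]
Visit G → queue [M, F, B, K, I, D]
Visit M; enqueue E → queue [F, B, K, I, D, E]
Visit F → queue [B, K, I, D, E]
Visit B → queue [K, I, D, E]
Visit K → queue [I, D, E]
Visit I → queue [D, E]
Visit D → queue [E]
Visit E → queue []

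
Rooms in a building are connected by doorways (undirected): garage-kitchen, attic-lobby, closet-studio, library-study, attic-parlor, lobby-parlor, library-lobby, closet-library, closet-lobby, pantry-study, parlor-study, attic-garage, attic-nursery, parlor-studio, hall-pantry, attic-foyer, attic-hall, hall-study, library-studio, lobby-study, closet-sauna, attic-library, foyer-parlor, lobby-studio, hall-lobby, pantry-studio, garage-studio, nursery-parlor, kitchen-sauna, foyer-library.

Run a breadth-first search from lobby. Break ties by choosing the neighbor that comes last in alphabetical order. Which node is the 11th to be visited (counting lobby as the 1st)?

Visit lobby; enqueue study, studio, parlor, library, hall, closet, attic → queue [study, studio, parlor, library, hall, closet, attic]
Visit study; enqueue pantry → queue [studio, parlor, library, hall, closet, attic, pantry]
Visit studio; enqueue garage → queue [parlor, library, hall, closet, attic, pantry, garage]
Visit parlor; enqueue nursery, foyer → queue [library, hall, closet, attic, pantry, garage, nursery, foyer]
Visit library → queue [hall, closet, attic, pantry, garage, nursery, foyer]
Visit hall → queue [closet, attic, pantry, garage, nursery, foyer]
Visit closet; enqueue sauna → queue [attic, pantry, garage, nursery, foyer, sauna]
Visit attic → queue [pantry, garage, nursery, foyer, sauna]
Visit pantry → queue [garage, nursery, foyer, sauna]
Visit garage; enqueue kitchen → queue [nursery, foyer, sauna, kitchen]
Visit nursery → queue [foyer, sauna, kitchen]
Visit foyer → queue [sauna, kitchen]
Visit sauna → queue [kitchen]
Visit kitchen → queue []

Visit order: lobby, study, studio, parlor, library, hall, closet, attic, pantry, garage, nursery, foyer, sauna, kitchen

nursery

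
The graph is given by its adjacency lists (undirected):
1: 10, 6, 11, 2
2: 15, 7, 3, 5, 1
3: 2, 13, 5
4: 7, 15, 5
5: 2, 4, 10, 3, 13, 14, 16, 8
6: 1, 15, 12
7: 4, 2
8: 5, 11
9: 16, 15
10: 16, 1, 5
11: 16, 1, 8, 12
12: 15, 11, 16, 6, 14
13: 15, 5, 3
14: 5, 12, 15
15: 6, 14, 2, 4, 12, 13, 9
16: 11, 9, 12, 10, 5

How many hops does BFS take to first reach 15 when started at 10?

3

Level 0: 10
Level 1: 1, 5, 16
Level 2: 2, 3, 4, 6, 8, 9, 11, 12, 13, 14
Level 3: 7, 15
15 first appears at level 3.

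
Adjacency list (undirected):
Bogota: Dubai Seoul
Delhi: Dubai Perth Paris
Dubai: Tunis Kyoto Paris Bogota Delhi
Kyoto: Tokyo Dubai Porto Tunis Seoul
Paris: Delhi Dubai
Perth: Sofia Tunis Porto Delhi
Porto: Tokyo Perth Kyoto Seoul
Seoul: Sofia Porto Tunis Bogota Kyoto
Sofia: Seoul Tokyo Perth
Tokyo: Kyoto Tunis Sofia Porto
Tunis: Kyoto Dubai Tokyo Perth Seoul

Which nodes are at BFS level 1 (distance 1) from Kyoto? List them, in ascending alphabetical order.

Dubai, Porto, Seoul, Tokyo, Tunis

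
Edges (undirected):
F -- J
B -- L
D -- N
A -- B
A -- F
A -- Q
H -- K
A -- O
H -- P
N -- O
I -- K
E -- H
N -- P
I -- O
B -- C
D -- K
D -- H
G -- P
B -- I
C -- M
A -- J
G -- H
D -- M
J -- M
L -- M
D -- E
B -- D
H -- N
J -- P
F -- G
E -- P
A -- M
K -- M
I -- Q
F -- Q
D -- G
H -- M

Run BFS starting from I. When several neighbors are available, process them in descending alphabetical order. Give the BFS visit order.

I Q O K B F A N M H D L C J G P E

Visit I; enqueue Q, O, K, B → queue [Q, O, K, B]
Visit Q; enqueue F, A → queue [O, K, B, F, A]
Visit O; enqueue N → queue [K, B, F, A, N]
Visit K; enqueue M, H, D → queue [B, F, A, N, M, H, D]
Visit B; enqueue L, C → queue [F, A, N, M, H, D, L, C]
Visit F; enqueue J, G → queue [A, N, M, H, D, L, C, J, G]
Visit A → queue [N, M, H, D, L, C, J, G]
Visit N; enqueue P → queue [M, H, D, L, C, J, G, P]
Visit M → queue [H, D, L, C, J, G, P]
Visit H; enqueue E → queue [D, L, C, J, G, P, E]
Visit D → queue [L, C, J, G, P, E]
Visit L → queue [C, J, G, P, E]
Visit C → queue [J, G, P, E]
Visit J → queue [G, P, E]
Visit G → queue [P, E]
Visit P → queue [E]
Visit E → queue []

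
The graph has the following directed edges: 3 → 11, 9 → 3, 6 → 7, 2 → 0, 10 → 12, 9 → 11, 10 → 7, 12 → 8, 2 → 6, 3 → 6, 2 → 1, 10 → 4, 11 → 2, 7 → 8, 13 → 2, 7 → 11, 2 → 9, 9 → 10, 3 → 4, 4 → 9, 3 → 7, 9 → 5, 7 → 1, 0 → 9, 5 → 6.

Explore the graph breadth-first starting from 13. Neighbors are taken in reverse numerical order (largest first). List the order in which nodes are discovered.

13 2 9 6 1 0 11 10 5 3 7 12 4 8

Visit 13; enqueue 2 → queue [2]
Visit 2; enqueue 9, 6, 1, 0 → queue [9, 6, 1, 0]
Visit 9; enqueue 11, 10, 5, 3 → queue [6, 1, 0, 11, 10, 5, 3]
Visit 6; enqueue 7 → queue [1, 0, 11, 10, 5, 3, 7]
Visit 1 → queue [0, 11, 10, 5, 3, 7]
Visit 0 → queue [11, 10, 5, 3, 7]
Visit 11 → queue [10, 5, 3, 7]
Visit 10; enqueue 12, 4 → queue [5, 3, 7, 12, 4]
Visit 5 → queue [3, 7, 12, 4]
Visit 3 → queue [7, 12, 4]
Visit 7; enqueue 8 → queue [12, 4, 8]
Visit 12 → queue [4, 8]
Visit 4 → queue [8]
Visit 8 → queue []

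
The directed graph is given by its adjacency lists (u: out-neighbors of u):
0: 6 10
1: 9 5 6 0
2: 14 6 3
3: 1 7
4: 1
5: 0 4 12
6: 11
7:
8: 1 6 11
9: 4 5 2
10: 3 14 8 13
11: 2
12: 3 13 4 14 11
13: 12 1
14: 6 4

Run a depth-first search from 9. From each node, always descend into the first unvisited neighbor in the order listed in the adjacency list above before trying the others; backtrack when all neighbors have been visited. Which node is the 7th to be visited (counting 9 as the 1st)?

Visit 9
9 → 4
4 → 1
1 → 5
5 → 0
0 → 6
6 → 11
11 → 2
2 → 14
2 → 3
3 → 7
0 → 10
10 → 8
10 → 13
13 → 12

Visit order: 9, 4, 1, 5, 0, 6, 11, 2, 14, 3, 7, 10, 8, 13, 12

11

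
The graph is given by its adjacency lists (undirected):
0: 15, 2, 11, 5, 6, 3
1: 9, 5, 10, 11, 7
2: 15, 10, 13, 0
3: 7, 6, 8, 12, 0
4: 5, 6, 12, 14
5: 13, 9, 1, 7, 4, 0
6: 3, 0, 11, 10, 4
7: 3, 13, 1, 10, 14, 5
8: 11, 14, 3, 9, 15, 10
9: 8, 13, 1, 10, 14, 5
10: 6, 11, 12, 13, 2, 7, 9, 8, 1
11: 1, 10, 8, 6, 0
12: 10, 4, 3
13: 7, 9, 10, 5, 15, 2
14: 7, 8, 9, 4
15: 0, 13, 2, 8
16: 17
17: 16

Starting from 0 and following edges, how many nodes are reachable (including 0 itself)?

16

BFS from 0 visits: 0, 15, 2, 11, 5, 6, 3, 13, 8, 10, 1, 9, 7, 4, 12, 14
Reachable nodes: 16 of 18 total.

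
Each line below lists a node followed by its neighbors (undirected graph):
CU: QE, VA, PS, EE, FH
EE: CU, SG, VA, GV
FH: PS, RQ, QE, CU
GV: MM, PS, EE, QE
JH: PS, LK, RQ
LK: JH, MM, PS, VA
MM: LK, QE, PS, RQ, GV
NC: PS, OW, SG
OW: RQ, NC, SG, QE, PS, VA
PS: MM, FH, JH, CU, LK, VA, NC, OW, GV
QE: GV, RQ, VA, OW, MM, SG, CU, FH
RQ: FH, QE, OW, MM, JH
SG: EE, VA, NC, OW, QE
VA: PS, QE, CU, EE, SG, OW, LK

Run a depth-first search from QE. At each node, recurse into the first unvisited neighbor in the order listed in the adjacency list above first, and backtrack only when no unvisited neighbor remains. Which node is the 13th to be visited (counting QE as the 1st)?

CU

Visit QE
QE → GV
GV → MM
MM → LK
LK → JH
JH → PS
PS → FH
FH → RQ
RQ → OW
OW → NC
NC → SG
SG → EE
EE → CU
CU → VA

Visit order: QE, GV, MM, LK, JH, PS, FH, RQ, OW, NC, SG, EE, CU, VA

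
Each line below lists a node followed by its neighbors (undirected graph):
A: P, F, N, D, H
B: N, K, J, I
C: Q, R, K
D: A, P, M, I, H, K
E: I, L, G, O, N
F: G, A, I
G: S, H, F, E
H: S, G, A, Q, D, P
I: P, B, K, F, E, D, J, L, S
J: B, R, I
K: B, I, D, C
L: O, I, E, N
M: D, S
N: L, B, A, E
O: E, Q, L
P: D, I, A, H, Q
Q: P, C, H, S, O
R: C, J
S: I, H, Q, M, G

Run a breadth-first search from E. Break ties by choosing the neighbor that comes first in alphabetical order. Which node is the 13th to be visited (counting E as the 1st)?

K

Visit E; enqueue G, I, L, N, O → queue [G, I, L, N, O]
Visit G; enqueue F, H, S → queue [I, L, N, O, F, H, S]
Visit I; enqueue B, D, J, K, P → queue [L, N, O, F, H, S, B, D, J, K, P]
Visit L → queue [N, O, F, H, S, B, D, J, K, P]
Visit N; enqueue A → queue [O, F, H, S, B, D, J, K, P, A]
Visit O; enqueue Q → queue [F, H, S, B, D, J, K, P, A, Q]
Visit F → queue [H, S, B, D, J, K, P, A, Q]
Visit H → queue [S, B, D, J, K, P, A, Q]
Visit S; enqueue M → queue [B, D, J, K, P, A, Q, M]
Visit B → queue [D, J, K, P, A, Q, M]
Visit D → queue [J, K, P, A, Q, M]
Visit J; enqueue R → queue [K, P, A, Q, M, R]
Visit K; enqueue C → queue [P, A, Q, M, R, C]
Visit P → queue [A, Q, M, R, C]
Visit A → queue [Q, M, R, C]
Visit Q → queue [M, R, C]
Visit M → queue [R, C]
Visit R → queue [C]
Visit C → queue []

Visit order: E, G, I, L, N, O, F, H, S, B, D, J, K, P, A, Q, M, R, C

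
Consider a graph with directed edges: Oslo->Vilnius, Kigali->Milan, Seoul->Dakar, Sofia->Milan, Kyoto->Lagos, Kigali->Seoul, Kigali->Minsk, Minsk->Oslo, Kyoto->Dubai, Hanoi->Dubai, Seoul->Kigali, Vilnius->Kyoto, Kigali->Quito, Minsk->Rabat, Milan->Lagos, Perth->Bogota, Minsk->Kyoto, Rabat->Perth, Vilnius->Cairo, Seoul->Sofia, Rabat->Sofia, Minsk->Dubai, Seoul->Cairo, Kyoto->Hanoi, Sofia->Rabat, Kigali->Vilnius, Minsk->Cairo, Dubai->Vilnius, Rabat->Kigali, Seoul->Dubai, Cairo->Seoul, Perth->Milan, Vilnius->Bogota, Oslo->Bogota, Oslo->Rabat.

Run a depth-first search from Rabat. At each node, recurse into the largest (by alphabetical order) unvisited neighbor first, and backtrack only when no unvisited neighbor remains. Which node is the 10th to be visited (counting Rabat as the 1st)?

Hanoi

Visit Rabat
Rabat → Sofia
Sofia → Milan
Milan → Lagos
Rabat → Perth
Perth → Bogota
Rabat → Kigali
Kigali → Vilnius
Vilnius → Kyoto
Kyoto → Hanoi
Hanoi → Dubai
Vilnius → Cairo
Cairo → Seoul
Seoul → Dakar
Kigali → Quito
Kigali → Minsk
Minsk → Oslo

Visit order: Rabat, Sofia, Milan, Lagos, Perth, Bogota, Kigali, Vilnius, Kyoto, Hanoi, Dubai, Cairo, Seoul, Dakar, Quito, Minsk, Oslo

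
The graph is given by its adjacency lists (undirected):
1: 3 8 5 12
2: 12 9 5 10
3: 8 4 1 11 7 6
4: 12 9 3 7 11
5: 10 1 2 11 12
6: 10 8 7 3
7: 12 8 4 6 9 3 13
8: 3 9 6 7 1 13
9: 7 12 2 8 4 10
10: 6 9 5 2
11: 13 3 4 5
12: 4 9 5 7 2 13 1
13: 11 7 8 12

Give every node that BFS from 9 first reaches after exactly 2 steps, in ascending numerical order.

1, 3, 5, 6, 11, 13

Level 0: 9
Level 1: 2, 4, 7, 8, 10, 12
Level 2: 1, 3, 5, 6, 11, 13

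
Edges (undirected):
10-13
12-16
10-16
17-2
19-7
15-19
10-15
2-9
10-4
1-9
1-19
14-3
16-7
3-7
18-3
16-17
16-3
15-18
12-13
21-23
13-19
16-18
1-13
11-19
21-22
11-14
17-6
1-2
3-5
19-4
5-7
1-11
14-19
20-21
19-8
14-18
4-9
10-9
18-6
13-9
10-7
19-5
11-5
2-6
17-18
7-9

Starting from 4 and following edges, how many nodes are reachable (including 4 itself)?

19

BFS from 4 visits: 4, 9, 10, 19, 1, 2, 7, 13, 15, 16, 5, 8, 11, 14, 6, 17, 3, 12, 18
Reachable nodes: 19 of 23 total.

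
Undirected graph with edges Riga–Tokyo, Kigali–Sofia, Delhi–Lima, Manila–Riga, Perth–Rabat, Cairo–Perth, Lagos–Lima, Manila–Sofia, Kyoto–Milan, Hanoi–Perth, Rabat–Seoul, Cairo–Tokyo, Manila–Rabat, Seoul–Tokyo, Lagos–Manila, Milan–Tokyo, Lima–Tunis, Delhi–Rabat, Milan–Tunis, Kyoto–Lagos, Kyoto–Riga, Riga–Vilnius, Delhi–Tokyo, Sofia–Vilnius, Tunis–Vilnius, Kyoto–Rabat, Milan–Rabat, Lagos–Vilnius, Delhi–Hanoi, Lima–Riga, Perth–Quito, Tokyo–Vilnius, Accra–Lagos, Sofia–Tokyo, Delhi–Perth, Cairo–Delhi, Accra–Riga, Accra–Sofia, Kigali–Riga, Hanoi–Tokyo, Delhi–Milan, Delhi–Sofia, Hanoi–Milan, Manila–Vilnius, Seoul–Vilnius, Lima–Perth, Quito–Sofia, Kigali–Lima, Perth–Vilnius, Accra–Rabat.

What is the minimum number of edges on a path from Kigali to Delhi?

Level 0: Kigali
Level 1: Lima, Riga, Sofia
Level 2: Accra, Delhi, Kyoto, Lagos, Manila, Perth, Quito, Tokyo, Tunis, Vilnius
Level 3: Cairo, Hanoi, Milan, Rabat, Seoul
Delhi first appears at level 2.

2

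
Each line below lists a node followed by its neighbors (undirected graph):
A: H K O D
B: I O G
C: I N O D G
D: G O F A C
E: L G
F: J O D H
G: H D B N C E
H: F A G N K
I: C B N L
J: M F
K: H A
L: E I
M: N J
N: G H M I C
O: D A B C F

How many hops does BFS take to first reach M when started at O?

3

Level 0: O
Level 1: A, B, C, D, F
Level 2: G, H, I, J, K, N
Level 3: E, L, M
M first appears at level 3.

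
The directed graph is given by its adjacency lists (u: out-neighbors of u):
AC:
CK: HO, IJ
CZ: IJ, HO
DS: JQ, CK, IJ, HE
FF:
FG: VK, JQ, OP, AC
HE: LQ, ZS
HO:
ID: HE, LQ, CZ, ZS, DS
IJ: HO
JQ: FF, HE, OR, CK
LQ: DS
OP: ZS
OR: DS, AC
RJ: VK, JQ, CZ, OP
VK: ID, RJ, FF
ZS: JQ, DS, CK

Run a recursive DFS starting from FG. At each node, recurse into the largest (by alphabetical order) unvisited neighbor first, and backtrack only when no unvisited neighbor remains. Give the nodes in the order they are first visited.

FG, VK, RJ, OP, ZS, JQ, OR, DS, IJ, HO, HE, LQ, CK, AC, FF, CZ, ID

Visit FG
FG → VK
VK → RJ
RJ → OP
OP → ZS
ZS → JQ
JQ → OR
OR → DS
DS → IJ
IJ → HO
DS → HE
HE → LQ
DS → CK
OR → AC
JQ → FF
RJ → CZ
VK → ID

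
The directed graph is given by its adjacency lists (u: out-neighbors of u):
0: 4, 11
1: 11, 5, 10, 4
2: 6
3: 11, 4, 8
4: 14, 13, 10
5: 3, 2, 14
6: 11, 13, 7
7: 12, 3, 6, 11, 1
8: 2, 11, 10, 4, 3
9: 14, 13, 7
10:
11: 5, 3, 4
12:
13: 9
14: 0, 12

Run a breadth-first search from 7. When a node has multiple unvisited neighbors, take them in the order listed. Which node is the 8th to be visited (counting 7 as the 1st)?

8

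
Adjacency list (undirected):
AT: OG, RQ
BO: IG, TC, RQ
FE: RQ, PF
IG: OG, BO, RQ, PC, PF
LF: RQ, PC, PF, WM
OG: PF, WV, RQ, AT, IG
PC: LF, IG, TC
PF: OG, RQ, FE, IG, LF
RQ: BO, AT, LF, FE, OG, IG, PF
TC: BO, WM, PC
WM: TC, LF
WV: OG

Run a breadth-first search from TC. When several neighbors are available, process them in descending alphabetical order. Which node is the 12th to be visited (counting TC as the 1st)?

WV

Visit TC; enqueue WM, PC, BO → queue [WM, PC, BO]
Visit WM; enqueue LF → queue [PC, BO, LF]
Visit PC; enqueue IG → queue [BO, LF, IG]
Visit BO; enqueue RQ → queue [LF, IG, RQ]
Visit LF; enqueue PF → queue [IG, RQ, PF]
Visit IG; enqueue OG → queue [RQ, PF, OG]
Visit RQ; enqueue FE, AT → queue [PF, OG, FE, AT]
Visit PF → queue [OG, FE, AT]
Visit OG; enqueue WV → queue [FE, AT, WV]
Visit FE → queue [AT, WV]
Visit AT → queue [WV]
Visit WV → queue []

Visit order: TC, WM, PC, BO, LF, IG, RQ, PF, OG, FE, AT, WV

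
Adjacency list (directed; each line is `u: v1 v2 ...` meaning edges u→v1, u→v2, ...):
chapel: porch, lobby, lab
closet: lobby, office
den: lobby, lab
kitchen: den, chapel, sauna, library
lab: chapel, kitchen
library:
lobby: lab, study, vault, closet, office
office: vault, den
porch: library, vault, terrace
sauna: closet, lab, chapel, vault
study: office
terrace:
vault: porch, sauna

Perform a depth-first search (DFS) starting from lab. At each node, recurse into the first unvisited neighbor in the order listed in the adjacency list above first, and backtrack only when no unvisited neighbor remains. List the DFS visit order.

lab → chapel → porch → library → vault → sauna → closet → lobby → study → office → den → terrace → kitchen

Visit lab
lab → chapel
chapel → porch
porch → library
porch → vault
vault → sauna
sauna → closet
closet → lobby
lobby → study
study → office
office → den
porch → terrace
lab → kitchen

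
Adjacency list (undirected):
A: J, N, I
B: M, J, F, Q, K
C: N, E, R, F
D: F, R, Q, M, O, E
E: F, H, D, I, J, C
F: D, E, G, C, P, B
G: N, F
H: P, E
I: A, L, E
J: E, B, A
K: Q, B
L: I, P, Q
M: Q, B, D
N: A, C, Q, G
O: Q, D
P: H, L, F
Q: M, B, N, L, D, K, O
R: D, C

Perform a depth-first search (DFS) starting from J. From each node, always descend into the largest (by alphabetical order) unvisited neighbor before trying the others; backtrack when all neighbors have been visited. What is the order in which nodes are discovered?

J → E → I → L → Q → O → D → R → C → N → G → F → P → H → B → M → K → A

Visit J
J → E
E → I
I → L
L → Q
Q → O
O → D
D → R
R → C
C → N
N → G
G → F
F → P
P → H
F → B
B → M
B → K
N → A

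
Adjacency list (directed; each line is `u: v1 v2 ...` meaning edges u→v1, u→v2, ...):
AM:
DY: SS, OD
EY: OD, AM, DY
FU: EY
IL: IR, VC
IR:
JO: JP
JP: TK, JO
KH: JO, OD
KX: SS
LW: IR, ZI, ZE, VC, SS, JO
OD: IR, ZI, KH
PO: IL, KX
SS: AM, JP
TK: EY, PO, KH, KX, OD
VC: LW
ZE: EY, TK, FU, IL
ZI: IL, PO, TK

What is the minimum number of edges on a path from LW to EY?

Level 0: LW
Level 1: IR, JO, SS, VC, ZE, ZI
Level 2: AM, EY, FU, IL, JP, PO, TK
Level 3: DY, KH, KX, OD
EY first appears at level 2.

2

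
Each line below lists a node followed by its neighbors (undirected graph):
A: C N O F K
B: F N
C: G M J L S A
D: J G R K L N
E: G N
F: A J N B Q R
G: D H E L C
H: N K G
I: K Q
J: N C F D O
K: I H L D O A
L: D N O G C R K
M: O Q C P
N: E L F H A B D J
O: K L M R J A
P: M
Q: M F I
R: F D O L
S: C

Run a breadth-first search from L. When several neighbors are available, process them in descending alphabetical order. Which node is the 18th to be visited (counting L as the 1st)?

Q

Visit L; enqueue R, O, N, K, G, D, C → queue [R, O, N, K, G, D, C]
Visit R; enqueue F → queue [O, N, K, G, D, C, F]
Visit O; enqueue M, J, A → queue [N, K, G, D, C, F, M, J, A]
Visit N; enqueue H, E, B → queue [K, G, D, C, F, M, J, A, H, E, B]
Visit K; enqueue I → queue [G, D, C, F, M, J, A, H, E, B, I]
Visit G → queue [D, C, F, M, J, A, H, E, B, I]
Visit D → queue [C, F, M, J, A, H, E, B, I]
Visit C; enqueue S → queue [F, M, J, A, H, E, B, I, S]
Visit F; enqueue Q → queue [M, J, A, H, E, B, I, S, Q]
Visit M; enqueue P → queue [J, A, H, E, B, I, S, Q, P]
Visit J → queue [A, H, E, B, I, S, Q, P]
Visit A → queue [H, E, B, I, S, Q, P]
Visit H → queue [E, B, I, S, Q, P]
Visit E → queue [B, I, S, Q, P]
Visit B → queue [I, S, Q, P]
Visit I → queue [S, Q, P]
Visit S → queue [Q, P]
Visit Q → queue [P]
Visit P → queue []

Visit order: L, R, O, N, K, G, D, C, F, M, J, A, H, E, B, I, S, Q, P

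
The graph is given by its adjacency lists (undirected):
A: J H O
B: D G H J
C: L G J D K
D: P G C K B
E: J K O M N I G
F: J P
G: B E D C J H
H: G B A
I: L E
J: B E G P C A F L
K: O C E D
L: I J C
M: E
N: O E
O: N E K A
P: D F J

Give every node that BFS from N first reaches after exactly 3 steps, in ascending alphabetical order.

Level 0: N
Level 1: E, O
Level 2: A, G, I, J, K, M
Level 3: B, C, D, F, H, L, P

B, C, D, F, H, L, P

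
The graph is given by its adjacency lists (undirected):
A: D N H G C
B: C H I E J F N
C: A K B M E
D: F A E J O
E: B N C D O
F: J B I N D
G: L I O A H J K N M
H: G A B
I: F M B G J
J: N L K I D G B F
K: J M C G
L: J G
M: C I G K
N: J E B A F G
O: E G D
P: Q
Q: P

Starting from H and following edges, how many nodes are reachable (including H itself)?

15

BFS from H visits: H, G, B, A, O, N, M, L, K, J, I, F, E, C, D
Reachable nodes: 15 of 17 total.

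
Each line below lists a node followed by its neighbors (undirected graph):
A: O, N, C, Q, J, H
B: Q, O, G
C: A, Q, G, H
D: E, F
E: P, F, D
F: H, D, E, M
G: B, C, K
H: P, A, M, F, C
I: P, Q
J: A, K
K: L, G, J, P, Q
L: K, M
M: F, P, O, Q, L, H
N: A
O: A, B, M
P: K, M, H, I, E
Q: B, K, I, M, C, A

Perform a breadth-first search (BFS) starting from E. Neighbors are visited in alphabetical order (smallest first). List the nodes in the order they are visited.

E -> D -> F -> P -> H -> M -> I -> K -> A -> C -> L -> O -> Q -> G -> J -> N -> B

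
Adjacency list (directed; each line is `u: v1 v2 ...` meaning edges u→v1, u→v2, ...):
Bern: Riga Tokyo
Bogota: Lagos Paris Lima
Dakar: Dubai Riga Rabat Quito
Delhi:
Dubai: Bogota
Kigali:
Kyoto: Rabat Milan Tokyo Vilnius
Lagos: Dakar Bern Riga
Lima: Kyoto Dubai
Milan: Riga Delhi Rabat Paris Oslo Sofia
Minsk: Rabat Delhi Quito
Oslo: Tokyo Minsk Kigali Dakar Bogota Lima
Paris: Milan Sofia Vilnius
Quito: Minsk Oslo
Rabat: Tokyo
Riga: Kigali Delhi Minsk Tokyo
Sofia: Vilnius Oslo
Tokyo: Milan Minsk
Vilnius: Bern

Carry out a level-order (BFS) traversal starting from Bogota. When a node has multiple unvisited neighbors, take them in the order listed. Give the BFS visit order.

Bogota Lagos Paris Lima Dakar Bern Riga Milan Sofia Vilnius Kyoto Dubai Rabat Quito Tokyo Kigali Delhi Minsk Oslo

Visit Bogota; enqueue Lagos, Paris, Lima → queue [Lagos, Paris, Lima]
Visit Lagos; enqueue Dakar, Bern, Riga → queue [Paris, Lima, Dakar, Bern, Riga]
Visit Paris; enqueue Milan, Sofia, Vilnius → queue [Lima, Dakar, Bern, Riga, Milan, Sofia, Vilnius]
Visit Lima; enqueue Kyoto, Dubai → queue [Dakar, Bern, Riga, Milan, Sofia, Vilnius, Kyoto, Dubai]
Visit Dakar; enqueue Rabat, Quito → queue [Bern, Riga, Milan, Sofia, Vilnius, Kyoto, Dubai, Rabat, Quito]
Visit Bern; enqueue Tokyo → queue [Riga, Milan, Sofia, Vilnius, Kyoto, Dubai, Rabat, Quito, Tokyo]
Visit Riga; enqueue Kigali, Delhi, Minsk → queue [Milan, Sofia, Vilnius, Kyoto, Dubai, Rabat, Quito, Tokyo, Kigali, Delhi, Minsk]
Visit Milan; enqueue Oslo → queue [Sofia, Vilnius, Kyoto, Dubai, Rabat, Quito, Tokyo, Kigali, Delhi, Minsk, Oslo]
Visit Sofia → queue [Vilnius, Kyoto, Dubai, Rabat, Quito, Tokyo, Kigali, Delhi, Minsk, Oslo]
Visit Vilnius → queue [Kyoto, Dubai, Rabat, Quito, Tokyo, Kigali, Delhi, Minsk, Oslo]
Visit Kyoto → queue [Dubai, Rabat, Quito, Tokyo, Kigali, Delhi, Minsk, Oslo]
Visit Dubai → queue [Rabat, Quito, Tokyo, Kigali, Delhi, Minsk, Oslo]
Visit Rabat → queue [Quito, Tokyo, Kigali, Delhi, Minsk, Oslo]
Visit Quito → queue [Tokyo, Kigali, Delhi, Minsk, Oslo]
Visit Tokyo → queue [Kigali, Delhi, Minsk, Oslo]
Visit Kigali → queue [Delhi, Minsk, Oslo]
Visit Delhi → queue [Minsk, Oslo]
Visit Minsk → queue [Oslo]
Visit Oslo → queue []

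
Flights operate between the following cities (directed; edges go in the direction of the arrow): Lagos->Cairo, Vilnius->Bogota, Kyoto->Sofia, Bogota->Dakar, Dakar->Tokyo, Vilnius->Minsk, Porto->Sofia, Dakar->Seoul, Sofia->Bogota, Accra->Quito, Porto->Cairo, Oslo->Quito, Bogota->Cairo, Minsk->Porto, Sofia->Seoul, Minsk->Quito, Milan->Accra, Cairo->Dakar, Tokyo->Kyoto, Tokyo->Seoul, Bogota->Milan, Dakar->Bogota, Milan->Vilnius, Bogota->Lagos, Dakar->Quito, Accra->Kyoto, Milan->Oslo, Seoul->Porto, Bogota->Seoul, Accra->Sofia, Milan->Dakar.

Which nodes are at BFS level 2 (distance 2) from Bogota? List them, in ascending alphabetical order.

Accra, Oslo, Porto, Quito, Tokyo, Vilnius

Level 0: Bogota
Level 1: Cairo, Dakar, Lagos, Milan, Seoul
Level 2: Accra, Oslo, Porto, Quito, Tokyo, Vilnius
Level 3: Kyoto, Minsk, Sofia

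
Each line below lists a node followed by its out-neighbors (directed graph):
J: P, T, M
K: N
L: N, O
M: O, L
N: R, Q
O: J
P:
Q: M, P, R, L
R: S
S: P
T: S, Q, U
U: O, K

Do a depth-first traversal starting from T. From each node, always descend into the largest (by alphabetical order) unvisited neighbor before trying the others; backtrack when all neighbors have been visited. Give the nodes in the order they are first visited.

Visit T
T → U
U → O
O → J
J → P
J → M
M → L
L → N
N → R
R → S
N → Q
U → K

T U O J P M L N R S Q K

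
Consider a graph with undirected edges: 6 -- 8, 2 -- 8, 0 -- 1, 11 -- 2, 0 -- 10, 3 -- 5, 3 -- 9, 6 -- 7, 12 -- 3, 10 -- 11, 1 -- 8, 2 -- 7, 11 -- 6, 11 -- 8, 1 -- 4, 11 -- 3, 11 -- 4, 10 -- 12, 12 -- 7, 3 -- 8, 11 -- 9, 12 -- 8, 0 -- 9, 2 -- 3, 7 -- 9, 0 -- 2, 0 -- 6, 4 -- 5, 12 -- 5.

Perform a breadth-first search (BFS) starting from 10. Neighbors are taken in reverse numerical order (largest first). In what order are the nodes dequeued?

Visit 10; enqueue 12, 11, 0 → queue [12, 11, 0]
Visit 12; enqueue 8, 7, 5, 3 → queue [11, 0, 8, 7, 5, 3]
Visit 11; enqueue 9, 6, 4, 2 → queue [0, 8, 7, 5, 3, 9, 6, 4, 2]
Visit 0; enqueue 1 → queue [8, 7, 5, 3, 9, 6, 4, 2, 1]
Visit 8 → queue [7, 5, 3, 9, 6, 4, 2, 1]
Visit 7 → queue [5, 3, 9, 6, 4, 2, 1]
Visit 5 → queue [3, 9, 6, 4, 2, 1]
Visit 3 → queue [9, 6, 4, 2, 1]
Visit 9 → queue [6, 4, 2, 1]
Visit 6 → queue [4, 2, 1]
Visit 4 → queue [2, 1]
Visit 2 → queue [1]
Visit 1 → queue []

10 -> 12 -> 11 -> 0 -> 8 -> 7 -> 5 -> 3 -> 9 -> 6 -> 4 -> 2 -> 1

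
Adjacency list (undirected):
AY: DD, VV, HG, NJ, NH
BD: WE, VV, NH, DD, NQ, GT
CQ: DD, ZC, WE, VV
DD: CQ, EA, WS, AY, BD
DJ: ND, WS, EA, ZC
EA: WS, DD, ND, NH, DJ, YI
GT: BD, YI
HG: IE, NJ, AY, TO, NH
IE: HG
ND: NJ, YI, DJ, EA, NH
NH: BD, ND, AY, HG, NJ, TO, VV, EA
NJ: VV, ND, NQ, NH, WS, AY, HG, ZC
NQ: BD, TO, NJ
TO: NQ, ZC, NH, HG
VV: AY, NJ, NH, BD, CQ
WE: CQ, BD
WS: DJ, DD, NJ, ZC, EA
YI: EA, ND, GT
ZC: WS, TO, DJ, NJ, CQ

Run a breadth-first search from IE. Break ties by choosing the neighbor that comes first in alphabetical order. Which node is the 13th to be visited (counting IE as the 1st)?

WS

Visit IE; enqueue HG → queue [HG]
Visit HG; enqueue AY, NH, NJ, TO → queue [AY, NH, NJ, TO]
Visit AY; enqueue DD, VV → queue [NH, NJ, TO, DD, VV]
Visit NH; enqueue BD, EA, ND → queue [NJ, TO, DD, VV, BD, EA, ND]
Visit NJ; enqueue NQ, WS, ZC → queue [TO, DD, VV, BD, EA, ND, NQ, WS, ZC]
Visit TO → queue [DD, VV, BD, EA, ND, NQ, WS, ZC]
Visit DD; enqueue CQ → queue [VV, BD, EA, ND, NQ, WS, ZC, CQ]
Visit VV → queue [BD, EA, ND, NQ, WS, ZC, CQ]
Visit BD; enqueue GT, WE → queue [EA, ND, NQ, WS, ZC, CQ, GT, WE]
Visit EA; enqueue DJ, YI → queue [ND, NQ, WS, ZC, CQ, GT, WE, DJ, YI]
Visit ND → queue [NQ, WS, ZC, CQ, GT, WE, DJ, YI]
Visit NQ → queue [WS, ZC, CQ, GT, WE, DJ, YI]
Visit WS → queue [ZC, CQ, GT, WE, DJ, YI]
Visit ZC → queue [CQ, GT, WE, DJ, YI]
Visit CQ → queue [GT, WE, DJ, YI]
Visit GT → queue [WE, DJ, YI]
Visit WE → queue [DJ, YI]
Visit DJ → queue [YI]
Visit YI → queue []

Visit order: IE, HG, AY, NH, NJ, TO, DD, VV, BD, EA, ND, NQ, WS, ZC, CQ, GT, WE, DJ, YI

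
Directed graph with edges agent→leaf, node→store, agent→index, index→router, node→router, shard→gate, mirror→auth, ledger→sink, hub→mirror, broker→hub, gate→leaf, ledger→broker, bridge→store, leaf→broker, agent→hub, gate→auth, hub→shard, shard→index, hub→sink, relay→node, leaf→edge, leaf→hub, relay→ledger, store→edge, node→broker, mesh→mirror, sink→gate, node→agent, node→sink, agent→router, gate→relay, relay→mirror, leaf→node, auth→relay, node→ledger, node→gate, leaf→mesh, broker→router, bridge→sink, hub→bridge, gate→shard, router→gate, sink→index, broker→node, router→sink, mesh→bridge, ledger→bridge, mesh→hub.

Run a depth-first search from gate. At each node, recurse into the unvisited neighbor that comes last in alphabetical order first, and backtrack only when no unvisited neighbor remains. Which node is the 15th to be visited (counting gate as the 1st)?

bridge

Visit gate
gate → shard
shard → index
index → router
router → sink
gate → relay
relay → node
node → store
store → edge
node → ledger
ledger → broker
broker → hub
hub → mirror
mirror → auth
hub → bridge
node → agent
agent → leaf
leaf → mesh

Visit order: gate, shard, index, router, sink, relay, node, store, edge, ledger, broker, hub, mirror, auth, bridge, agent, leaf, mesh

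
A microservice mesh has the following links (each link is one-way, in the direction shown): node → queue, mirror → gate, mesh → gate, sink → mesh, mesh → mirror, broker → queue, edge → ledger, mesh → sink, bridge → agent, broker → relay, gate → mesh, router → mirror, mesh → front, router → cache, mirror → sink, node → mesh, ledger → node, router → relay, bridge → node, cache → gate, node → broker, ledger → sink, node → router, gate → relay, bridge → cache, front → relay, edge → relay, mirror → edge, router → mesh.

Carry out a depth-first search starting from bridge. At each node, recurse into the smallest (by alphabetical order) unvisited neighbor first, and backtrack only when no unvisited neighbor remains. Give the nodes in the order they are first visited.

bridge, agent, cache, gate, mesh, front, relay, mirror, edge, ledger, node, broker, queue, router, sink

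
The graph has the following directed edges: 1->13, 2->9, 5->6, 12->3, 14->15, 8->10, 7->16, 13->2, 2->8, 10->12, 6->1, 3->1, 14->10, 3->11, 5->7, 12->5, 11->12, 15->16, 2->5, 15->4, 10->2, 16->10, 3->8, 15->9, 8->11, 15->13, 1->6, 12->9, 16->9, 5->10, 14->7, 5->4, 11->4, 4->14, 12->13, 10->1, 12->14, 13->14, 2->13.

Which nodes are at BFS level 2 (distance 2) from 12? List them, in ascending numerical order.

Level 0: 12
Level 1: 3, 5, 9, 13, 14
Level 2: 1, 2, 4, 6, 7, 8, 10, 11, 15
Level 3: 16

1, 2, 4, 6, 7, 8, 10, 11, 15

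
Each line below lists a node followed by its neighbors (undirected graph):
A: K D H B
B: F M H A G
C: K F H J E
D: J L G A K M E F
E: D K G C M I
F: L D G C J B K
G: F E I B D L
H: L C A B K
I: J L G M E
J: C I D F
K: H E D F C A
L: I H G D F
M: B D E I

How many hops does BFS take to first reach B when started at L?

2

Level 0: L
Level 1: D, F, G, H, I
Level 2: A, B, C, E, J, K, M
B first appears at level 2.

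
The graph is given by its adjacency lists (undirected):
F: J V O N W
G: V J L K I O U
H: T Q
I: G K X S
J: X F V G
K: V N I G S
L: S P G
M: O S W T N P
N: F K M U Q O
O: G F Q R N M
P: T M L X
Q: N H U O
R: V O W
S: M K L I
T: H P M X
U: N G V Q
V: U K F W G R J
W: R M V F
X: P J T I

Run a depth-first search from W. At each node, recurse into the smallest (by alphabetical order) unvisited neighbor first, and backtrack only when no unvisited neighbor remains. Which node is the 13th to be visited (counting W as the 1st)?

P

Visit W
W → F
F → J
J → G
G → I
I → K
K → N
N → M
M → O
O → Q
Q → H
H → T
T → P
P → L
L → S
P → X
Q → U
U → V
V → R

Visit order: W, F, J, G, I, K, N, M, O, Q, H, T, P, L, S, X, U, V, R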